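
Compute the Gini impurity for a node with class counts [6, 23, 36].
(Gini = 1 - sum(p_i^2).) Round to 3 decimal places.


Total = 65. Proportions: 6/65, 23/65, 36/65. sum(p_i^2) = 0.4405. Gini = 1 - 0.4405 = 0.5595, which rounds to 0.560.

0.560


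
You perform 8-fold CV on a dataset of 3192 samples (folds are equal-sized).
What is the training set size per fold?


Each validation fold has 3192/8 = 399 samples. Training set = 3192 - 399 = 2793.

2793


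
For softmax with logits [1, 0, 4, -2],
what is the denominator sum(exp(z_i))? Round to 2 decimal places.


Denom = e^1=2.7183 + e^0=1.0000 + e^4=54.5982 + e^-2=0.1353. Sum = 58.4518, which rounds to 58.45.

58.45


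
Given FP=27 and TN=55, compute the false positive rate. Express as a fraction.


FPR = FP / (FP + TN) = 27 / 82 = 27/82.

27/82


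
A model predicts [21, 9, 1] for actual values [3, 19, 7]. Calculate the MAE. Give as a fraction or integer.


MAE = (1/3) * (|3-21|=18 + |19-9|=10 + |7-1|=6). Sum = 34. MAE = 34/3.

34/3


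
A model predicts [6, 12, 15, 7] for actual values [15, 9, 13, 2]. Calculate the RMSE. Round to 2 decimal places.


MSE = 29.7500. RMSE = sqrt(29.7500) = 5.45.

5.45


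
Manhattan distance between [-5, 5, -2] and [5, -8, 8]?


d = sum of absolute differences: |-5-5|=10 + |5--8|=13 + |-2-8|=10 = 33.

33


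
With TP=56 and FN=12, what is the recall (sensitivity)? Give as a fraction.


Recall = TP / (TP + FN) = 56 / 68 = 14/17.

14/17


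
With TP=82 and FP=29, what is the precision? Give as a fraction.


Precision = TP / (TP + FP) = 82 / 111 = 82/111.

82/111


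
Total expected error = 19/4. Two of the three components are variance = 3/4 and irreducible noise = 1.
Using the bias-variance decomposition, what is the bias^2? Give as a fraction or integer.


Total error = bias^2 + variance + irreducible noise. So bias^2 = 19/4 - 3/4 - 1 = 3.

3


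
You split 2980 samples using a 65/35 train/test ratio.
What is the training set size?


Test set = 2980 * 35% = 1043. Training set = 2980 - 1043 = 1937.

1937


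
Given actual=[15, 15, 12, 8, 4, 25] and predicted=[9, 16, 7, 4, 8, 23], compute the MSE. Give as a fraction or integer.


MSE = (1/6) * ((15-9)^2=36 + (15-16)^2=1 + (12-7)^2=25 + (8-4)^2=16 + (4-8)^2=16 + (25-23)^2=4). Sum = 98. MSE = 49/3.

49/3


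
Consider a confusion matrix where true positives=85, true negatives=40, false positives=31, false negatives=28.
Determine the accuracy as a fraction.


Accuracy = (TP + TN) / (TP + TN + FP + FN) = (85 + 40) / 184 = 125/184.

125/184


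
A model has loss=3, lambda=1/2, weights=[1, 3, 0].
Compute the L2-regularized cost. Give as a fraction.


L2 sq norm = sum(w^2) = 10. J = 3 + 1/2 * 10 = 8.

8


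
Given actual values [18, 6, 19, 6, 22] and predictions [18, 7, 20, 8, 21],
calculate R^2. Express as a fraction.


Mean(y) = 71/5. SS_res = 7. SS_tot = 1164/5. R^2 = 1 - 7/(1164/5) = 1129/1164.

1129/1164


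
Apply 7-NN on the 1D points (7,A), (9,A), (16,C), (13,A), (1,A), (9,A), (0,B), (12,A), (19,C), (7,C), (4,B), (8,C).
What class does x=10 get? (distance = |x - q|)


Distances: |7-10|=3, |9-10|=1, |16-10|=6, |13-10|=3, |1-10|=9, |9-10|=1, |0-10|=10, |12-10|=2, |19-10|=9, |7-10|=3, |4-10|=6, |8-10|=2. 7 nearest: (9,A), (9,A), (12,A), (8,C), (7,A), (13,A), (7,C). Counts: {'A': 5, 'C': 2}. Majority class: A.

A


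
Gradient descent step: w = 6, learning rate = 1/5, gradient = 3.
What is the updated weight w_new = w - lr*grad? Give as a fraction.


w_new = 6 - 1/5 * 3 = 6 - 3/5 = 27/5.

27/5


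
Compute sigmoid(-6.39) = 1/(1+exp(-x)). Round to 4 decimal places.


sigma(-6.39) = 1/(1+e^(6.39)) = 1/(1+595.856580) = 1/596.856580 = 0.0017.

0.0017


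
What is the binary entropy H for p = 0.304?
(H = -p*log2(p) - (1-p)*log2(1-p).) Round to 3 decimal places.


H = -0.304*log2(0.304) - 0.696*log2(0.696) = 0.886.

0.886


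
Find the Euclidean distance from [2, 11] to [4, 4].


d = sqrt(sum of squared differences). (2-4)^2=4, (11-4)^2=49. Sum = 53.

sqrt(53)


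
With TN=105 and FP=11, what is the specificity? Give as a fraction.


Specificity = TN / (TN + FP) = 105 / 116 = 105/116.

105/116


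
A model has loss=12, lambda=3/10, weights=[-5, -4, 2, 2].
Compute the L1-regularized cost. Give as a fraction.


L1 norm = sum(|w|) = 13. J = 12 + 3/10 * 13 = 159/10.

159/10


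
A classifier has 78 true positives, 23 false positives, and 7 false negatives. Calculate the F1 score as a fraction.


Precision = 78/101 = 78/101. Recall = 78/85 = 78/85. F1 = 2*P*R/(P+R) = 26/31.

26/31


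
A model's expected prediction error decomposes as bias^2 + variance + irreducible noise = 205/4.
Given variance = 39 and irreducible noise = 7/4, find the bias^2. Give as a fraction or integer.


Total error = bias^2 + variance + irreducible noise. So bias^2 = 205/4 - 39 - 7/4 = 21/2.

21/2


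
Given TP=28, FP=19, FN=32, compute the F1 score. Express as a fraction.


Precision = 28/47 = 28/47. Recall = 28/60 = 7/15. F1 = 2*P*R/(P+R) = 56/107.

56/107


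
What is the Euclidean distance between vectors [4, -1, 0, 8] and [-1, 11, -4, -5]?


d = sqrt(sum of squared differences). (4--1)^2=25, (-1-11)^2=144, (0--4)^2=16, (8--5)^2=169. Sum = 354.

sqrt(354)


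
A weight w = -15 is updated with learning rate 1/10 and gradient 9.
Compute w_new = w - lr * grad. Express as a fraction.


w_new = -15 - 1/10 * 9 = -15 - 9/10 = -159/10.

-159/10


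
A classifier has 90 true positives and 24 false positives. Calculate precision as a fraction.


Precision = TP / (TP + FP) = 90 / 114 = 15/19.

15/19


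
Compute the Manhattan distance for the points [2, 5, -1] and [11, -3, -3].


d = sum of absolute differences: |2-11|=9 + |5--3|=8 + |-1--3|=2 = 19.

19


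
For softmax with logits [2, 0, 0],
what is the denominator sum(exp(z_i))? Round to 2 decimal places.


Denom = e^2=7.3891 + e^0=1.0000 + e^0=1.0000. Sum = 9.3891, which rounds to 9.39.

9.39


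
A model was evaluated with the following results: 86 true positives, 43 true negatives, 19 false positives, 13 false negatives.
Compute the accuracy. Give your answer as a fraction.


Accuracy = (TP + TN) / (TP + TN + FP + FN) = (86 + 43) / 161 = 129/161.

129/161


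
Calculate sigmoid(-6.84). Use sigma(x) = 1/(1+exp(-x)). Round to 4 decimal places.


sigma(-6.84) = 1/(1+e^(6.84)) = 1/(1+934.489135) = 1/935.489135 = 0.0011.

0.0011


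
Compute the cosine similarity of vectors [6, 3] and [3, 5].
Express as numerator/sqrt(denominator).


dot = 33. |a|^2 = 45, |b|^2 = 34. cos = 33/sqrt(1530).

33/sqrt(1530)


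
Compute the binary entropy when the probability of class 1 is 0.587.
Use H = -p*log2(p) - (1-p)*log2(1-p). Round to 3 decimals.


H = -0.587*log2(0.587) - 0.413*log2(0.413) = 0.978.

0.978


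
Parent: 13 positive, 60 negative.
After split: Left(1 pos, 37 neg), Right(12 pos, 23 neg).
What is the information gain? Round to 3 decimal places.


H(parent) = 0.6759. H(left) = 0.1756, H(right) = 0.9275. Weighted = (38/73)*0.1756 + (35/73)*0.9275 = 0.5361. IG = 0.6759 - 0.5361 = 0.1398, which rounds to 0.140.

0.140


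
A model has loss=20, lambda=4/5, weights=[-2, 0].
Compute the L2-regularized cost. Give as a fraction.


L2 sq norm = sum(w^2) = 4. J = 20 + 4/5 * 4 = 116/5.

116/5


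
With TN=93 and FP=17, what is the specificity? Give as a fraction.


Specificity = TN / (TN + FP) = 93 / 110 = 93/110.

93/110


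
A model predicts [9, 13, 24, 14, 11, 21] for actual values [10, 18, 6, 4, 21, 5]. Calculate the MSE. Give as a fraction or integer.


MSE = (1/6) * ((10-9)^2=1 + (18-13)^2=25 + (6-24)^2=324 + (4-14)^2=100 + (21-11)^2=100 + (5-21)^2=256). Sum = 806. MSE = 403/3.

403/3


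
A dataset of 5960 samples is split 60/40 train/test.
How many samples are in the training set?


Test set = 5960 * 40% = 2384. Training set = 5960 - 2384 = 3576.

3576


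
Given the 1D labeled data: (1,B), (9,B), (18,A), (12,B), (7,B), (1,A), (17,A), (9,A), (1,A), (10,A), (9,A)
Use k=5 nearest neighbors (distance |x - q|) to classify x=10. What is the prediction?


Distances: |1-10|=9, |9-10|=1, |18-10|=8, |12-10|=2, |7-10|=3, |1-10|=9, |17-10|=7, |9-10|=1, |1-10|=9, |10-10|=0, |9-10|=1. 5 nearest: (10,A), (9,A), (9,A), (9,B), (12,B). Counts: {'A': 3, 'B': 2}. Majority class: A.

A


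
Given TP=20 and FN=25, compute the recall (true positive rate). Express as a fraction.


Recall = TP / (TP + FN) = 20 / 45 = 4/9.

4/9


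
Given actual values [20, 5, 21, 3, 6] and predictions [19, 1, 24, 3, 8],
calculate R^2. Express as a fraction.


Mean(y) = 11. SS_res = 30. SS_tot = 306. R^2 = 1 - 30/(306) = 46/51.

46/51


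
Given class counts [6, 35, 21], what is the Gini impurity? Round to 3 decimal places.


Total = 62. Proportions: 6/62, 35/62, 21/62. sum(p_i^2) = 0.4428. Gini = 1 - 0.4428 = 0.5572, which rounds to 0.557.

0.557


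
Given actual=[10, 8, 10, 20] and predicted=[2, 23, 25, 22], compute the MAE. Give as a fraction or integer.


MAE = (1/4) * (|10-2|=8 + |8-23|=15 + |10-25|=15 + |20-22|=2). Sum = 40. MAE = 10.

10


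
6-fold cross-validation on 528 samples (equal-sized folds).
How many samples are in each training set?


Each validation fold has 528/6 = 88 samples. Training set = 528 - 88 = 440.

440


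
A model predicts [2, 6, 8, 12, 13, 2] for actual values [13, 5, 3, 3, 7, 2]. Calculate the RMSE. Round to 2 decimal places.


MSE = 44.0000. RMSE = sqrt(44.0000) = 6.63.

6.63


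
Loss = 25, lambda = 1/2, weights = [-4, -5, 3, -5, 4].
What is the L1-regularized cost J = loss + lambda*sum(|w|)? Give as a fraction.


L1 norm = sum(|w|) = 21. J = 25 + 1/2 * 21 = 71/2.

71/2


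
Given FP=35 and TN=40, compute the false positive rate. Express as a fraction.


FPR = FP / (FP + TN) = 35 / 75 = 7/15.

7/15


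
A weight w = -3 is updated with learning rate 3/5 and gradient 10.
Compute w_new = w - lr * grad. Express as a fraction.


w_new = -3 - 3/5 * 10 = -3 - 6 = -9.

-9


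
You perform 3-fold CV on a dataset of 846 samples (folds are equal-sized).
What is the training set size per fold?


Each validation fold has 846/3 = 282 samples. Training set = 846 - 282 = 564.

564


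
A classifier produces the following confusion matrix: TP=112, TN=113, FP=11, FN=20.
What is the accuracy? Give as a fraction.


Accuracy = (TP + TN) / (TP + TN + FP + FN) = (112 + 113) / 256 = 225/256.

225/256


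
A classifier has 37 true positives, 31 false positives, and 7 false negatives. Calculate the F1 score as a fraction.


Precision = 37/68 = 37/68. Recall = 37/44 = 37/44. F1 = 2*P*R/(P+R) = 37/56.

37/56


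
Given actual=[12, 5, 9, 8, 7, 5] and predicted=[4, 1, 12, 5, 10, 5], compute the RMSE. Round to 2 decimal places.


MSE = 17.8333. RMSE = sqrt(17.8333) = 4.22.

4.22


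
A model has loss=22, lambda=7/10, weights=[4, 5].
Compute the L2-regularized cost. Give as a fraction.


L2 sq norm = sum(w^2) = 41. J = 22 + 7/10 * 41 = 507/10.

507/10


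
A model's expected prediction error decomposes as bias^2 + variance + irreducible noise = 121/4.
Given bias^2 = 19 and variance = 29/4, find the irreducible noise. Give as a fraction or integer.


Total error = bias^2 + variance + irreducible noise. So irreducible noise = 121/4 - 19 - 29/4 = 4.

4


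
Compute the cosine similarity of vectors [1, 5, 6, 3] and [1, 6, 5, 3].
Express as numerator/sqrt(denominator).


dot = 70. |a|^2 = 71, |b|^2 = 71. cos = 70/sqrt(5041).

70/sqrt(5041)


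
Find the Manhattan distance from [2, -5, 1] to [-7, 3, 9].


d = sum of absolute differences: |2--7|=9 + |-5-3|=8 + |1-9|=8 = 25.

25


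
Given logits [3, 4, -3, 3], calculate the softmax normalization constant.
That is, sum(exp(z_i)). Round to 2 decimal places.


Denom = e^3=20.0855 + e^4=54.5982 + e^-3=0.0498 + e^3=20.0855. Sum = 94.8190, which rounds to 94.82.

94.82


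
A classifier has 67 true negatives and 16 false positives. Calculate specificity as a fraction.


Specificity = TN / (TN + FP) = 67 / 83 = 67/83.

67/83


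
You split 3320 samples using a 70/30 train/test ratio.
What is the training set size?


Test set = 3320 * 30% = 996. Training set = 3320 - 996 = 2324.

2324


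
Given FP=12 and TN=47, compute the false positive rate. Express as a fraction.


FPR = FP / (FP + TN) = 12 / 59 = 12/59.

12/59


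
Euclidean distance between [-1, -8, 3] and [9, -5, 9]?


d = sqrt(sum of squared differences). (-1-9)^2=100, (-8--5)^2=9, (3-9)^2=36. Sum = 145.

sqrt(145)


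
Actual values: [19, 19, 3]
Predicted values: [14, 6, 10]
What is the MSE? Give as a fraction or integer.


MSE = (1/3) * ((19-14)^2=25 + (19-6)^2=169 + (3-10)^2=49). Sum = 243. MSE = 81.

81


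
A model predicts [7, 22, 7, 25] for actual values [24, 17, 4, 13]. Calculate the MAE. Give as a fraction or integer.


MAE = (1/4) * (|24-7|=17 + |17-22|=5 + |4-7|=3 + |13-25|=12). Sum = 37. MAE = 37/4.

37/4


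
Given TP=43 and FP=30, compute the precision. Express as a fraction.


Precision = TP / (TP + FP) = 43 / 73 = 43/73.

43/73


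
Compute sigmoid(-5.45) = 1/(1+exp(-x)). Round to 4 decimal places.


sigma(-5.45) = 1/(1+e^(5.45)) = 1/(1+232.758166) = 1/233.758166 = 0.0043.

0.0043


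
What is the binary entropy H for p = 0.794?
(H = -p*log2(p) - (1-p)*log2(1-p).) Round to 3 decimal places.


H = -0.794*log2(0.794) - 0.206*log2(0.206) = 0.734.

0.734


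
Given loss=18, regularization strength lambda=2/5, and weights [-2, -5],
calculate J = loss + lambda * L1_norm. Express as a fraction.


L1 norm = sum(|w|) = 7. J = 18 + 2/5 * 7 = 104/5.

104/5


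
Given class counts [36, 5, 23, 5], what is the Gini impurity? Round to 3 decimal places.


Total = 69. Proportions: 36/69, 5/69, 23/69, 5/69. sum(p_i^2) = 0.3938. Gini = 1 - 0.3938 = 0.6062, which rounds to 0.606.

0.606


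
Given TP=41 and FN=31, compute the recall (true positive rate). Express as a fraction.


Recall = TP / (TP + FN) = 41 / 72 = 41/72.

41/72


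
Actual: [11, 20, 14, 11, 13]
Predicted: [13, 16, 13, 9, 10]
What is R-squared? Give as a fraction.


Mean(y) = 69/5. SS_res = 34. SS_tot = 274/5. R^2 = 1 - 34/(274/5) = 52/137.

52/137


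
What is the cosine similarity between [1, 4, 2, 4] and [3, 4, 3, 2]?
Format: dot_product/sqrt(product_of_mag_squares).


dot = 33. |a|^2 = 37, |b|^2 = 38. cos = 33/sqrt(1406).

33/sqrt(1406)


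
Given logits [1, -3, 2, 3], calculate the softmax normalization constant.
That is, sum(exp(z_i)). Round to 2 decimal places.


Denom = e^1=2.7183 + e^-3=0.0498 + e^2=7.3891 + e^3=20.0855. Sum = 30.2427, which rounds to 30.24.

30.24


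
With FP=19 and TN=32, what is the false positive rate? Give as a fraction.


FPR = FP / (FP + TN) = 19 / 51 = 19/51.

19/51


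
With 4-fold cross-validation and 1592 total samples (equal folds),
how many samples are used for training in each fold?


Each validation fold has 1592/4 = 398 samples. Training set = 1592 - 398 = 1194.

1194


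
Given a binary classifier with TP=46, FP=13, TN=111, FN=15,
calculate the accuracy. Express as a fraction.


Accuracy = (TP + TN) / (TP + TN + FP + FN) = (46 + 111) / 185 = 157/185.

157/185


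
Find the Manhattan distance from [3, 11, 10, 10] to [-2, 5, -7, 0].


d = sum of absolute differences: |3--2|=5 + |11-5|=6 + |10--7|=17 + |10-0|=10 = 38.

38


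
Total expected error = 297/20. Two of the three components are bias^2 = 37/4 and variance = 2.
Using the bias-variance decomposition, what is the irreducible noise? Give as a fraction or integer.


Total error = bias^2 + variance + irreducible noise. So irreducible noise = 297/20 - 37/4 - 2 = 18/5.

18/5


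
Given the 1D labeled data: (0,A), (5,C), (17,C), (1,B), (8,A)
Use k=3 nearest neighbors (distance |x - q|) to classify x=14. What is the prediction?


Distances: |0-14|=14, |5-14|=9, |17-14|=3, |1-14|=13, |8-14|=6. 3 nearest: (17,C), (8,A), (5,C). Counts: {'C': 2, 'A': 1}. Majority class: C.

C


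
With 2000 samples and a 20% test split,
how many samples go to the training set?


Test set = 2000 * 20% = 400. Training set = 2000 - 400 = 1600.

1600


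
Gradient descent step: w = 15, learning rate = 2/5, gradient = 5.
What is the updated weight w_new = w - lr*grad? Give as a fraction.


w_new = 15 - 2/5 * 5 = 15 - 2 = 13.

13


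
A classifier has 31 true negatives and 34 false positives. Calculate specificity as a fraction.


Specificity = TN / (TN + FP) = 31 / 65 = 31/65.

31/65


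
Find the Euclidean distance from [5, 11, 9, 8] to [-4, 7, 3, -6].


d = sqrt(sum of squared differences). (5--4)^2=81, (11-7)^2=16, (9-3)^2=36, (8--6)^2=196. Sum = 329.

sqrt(329)


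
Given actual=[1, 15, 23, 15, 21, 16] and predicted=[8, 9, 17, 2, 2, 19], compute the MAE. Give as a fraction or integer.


MAE = (1/6) * (|1-8|=7 + |15-9|=6 + |23-17|=6 + |15-2|=13 + |21-2|=19 + |16-19|=3). Sum = 54. MAE = 9.

9


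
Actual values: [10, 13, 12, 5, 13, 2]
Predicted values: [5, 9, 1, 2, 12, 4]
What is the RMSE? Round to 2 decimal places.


MSE = 29.3333. RMSE = sqrt(29.3333) = 5.42.

5.42


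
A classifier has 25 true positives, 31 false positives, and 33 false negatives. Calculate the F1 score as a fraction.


Precision = 25/56 = 25/56. Recall = 25/58 = 25/58. F1 = 2*P*R/(P+R) = 25/57.

25/57


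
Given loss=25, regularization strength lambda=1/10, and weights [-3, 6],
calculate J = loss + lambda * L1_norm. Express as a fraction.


L1 norm = sum(|w|) = 9. J = 25 + 1/10 * 9 = 259/10.

259/10


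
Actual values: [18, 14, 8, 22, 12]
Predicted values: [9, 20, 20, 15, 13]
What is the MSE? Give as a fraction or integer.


MSE = (1/5) * ((18-9)^2=81 + (14-20)^2=36 + (8-20)^2=144 + (22-15)^2=49 + (12-13)^2=1). Sum = 311. MSE = 311/5.

311/5


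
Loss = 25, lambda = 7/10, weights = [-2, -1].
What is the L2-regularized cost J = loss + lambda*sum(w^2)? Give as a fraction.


L2 sq norm = sum(w^2) = 5. J = 25 + 7/10 * 5 = 57/2.

57/2


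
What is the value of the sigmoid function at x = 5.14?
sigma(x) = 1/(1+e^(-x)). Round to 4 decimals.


sigma(5.14) = 1/(1+e^(-5.14)) = 1/(1+0.005858) = 1/1.005858 = 0.9942.

0.9942


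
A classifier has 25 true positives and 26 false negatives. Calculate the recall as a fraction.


Recall = TP / (TP + FN) = 25 / 51 = 25/51.

25/51


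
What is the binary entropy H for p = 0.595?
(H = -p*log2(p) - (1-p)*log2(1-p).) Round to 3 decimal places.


H = -0.595*log2(0.595) - 0.405*log2(0.405) = 0.974.

0.974


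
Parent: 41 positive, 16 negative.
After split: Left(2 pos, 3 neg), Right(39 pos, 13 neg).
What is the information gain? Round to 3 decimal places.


H(parent) = 0.8564. H(left) = 0.9710, H(right) = 0.8113. Weighted = (5/57)*0.9710 + (52/57)*0.8113 = 0.8253. IG = 0.8564 - 0.8253 = 0.0311, which rounds to 0.031.

0.031


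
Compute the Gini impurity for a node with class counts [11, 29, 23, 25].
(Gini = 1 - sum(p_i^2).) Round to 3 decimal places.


Total = 88. Proportions: 11/88, 29/88, 23/88, 25/88. sum(p_i^2) = 0.2732. Gini = 1 - 0.2732 = 0.7268, which rounds to 0.727.

0.727


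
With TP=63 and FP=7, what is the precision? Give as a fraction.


Precision = TP / (TP + FP) = 63 / 70 = 9/10.

9/10


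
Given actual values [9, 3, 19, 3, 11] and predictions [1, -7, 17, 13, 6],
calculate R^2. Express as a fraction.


Mean(y) = 9. SS_res = 293. SS_tot = 176. R^2 = 1 - 293/(176) = -117/176.

-117/176


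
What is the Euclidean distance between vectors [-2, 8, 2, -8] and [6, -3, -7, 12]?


d = sqrt(sum of squared differences). (-2-6)^2=64, (8--3)^2=121, (2--7)^2=81, (-8-12)^2=400. Sum = 666.

sqrt(666)


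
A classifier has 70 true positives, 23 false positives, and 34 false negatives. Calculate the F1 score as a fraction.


Precision = 70/93 = 70/93. Recall = 70/104 = 35/52. F1 = 2*P*R/(P+R) = 140/197.

140/197


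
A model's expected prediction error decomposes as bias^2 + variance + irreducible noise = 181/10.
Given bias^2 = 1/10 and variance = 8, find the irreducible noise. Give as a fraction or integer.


Total error = bias^2 + variance + irreducible noise. So irreducible noise = 181/10 - 1/10 - 8 = 10.

10


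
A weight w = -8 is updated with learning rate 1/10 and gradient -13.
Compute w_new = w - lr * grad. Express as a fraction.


w_new = -8 - 1/10 * -13 = -8 - -13/10 = -67/10.

-67/10


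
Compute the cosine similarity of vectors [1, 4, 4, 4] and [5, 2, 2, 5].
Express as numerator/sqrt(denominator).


dot = 41. |a|^2 = 49, |b|^2 = 58. cos = 41/sqrt(2842).

41/sqrt(2842)


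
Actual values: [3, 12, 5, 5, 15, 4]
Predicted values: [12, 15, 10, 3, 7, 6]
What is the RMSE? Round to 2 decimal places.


MSE = 31.1667. RMSE = sqrt(31.1667) = 5.58.

5.58


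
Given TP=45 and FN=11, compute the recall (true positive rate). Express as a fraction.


Recall = TP / (TP + FN) = 45 / 56 = 45/56.

45/56


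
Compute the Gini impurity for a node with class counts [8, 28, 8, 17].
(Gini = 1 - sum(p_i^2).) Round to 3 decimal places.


Total = 61. Proportions: 8/61, 28/61, 8/61, 17/61. sum(p_i^2) = 0.3228. Gini = 1 - 0.3228 = 0.6772, which rounds to 0.677.

0.677


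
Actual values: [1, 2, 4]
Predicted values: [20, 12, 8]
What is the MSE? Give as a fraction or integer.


MSE = (1/3) * ((1-20)^2=361 + (2-12)^2=100 + (4-8)^2=16). Sum = 477. MSE = 159.

159


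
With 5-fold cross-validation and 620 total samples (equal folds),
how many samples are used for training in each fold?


Each validation fold has 620/5 = 124 samples. Training set = 620 - 124 = 496.

496


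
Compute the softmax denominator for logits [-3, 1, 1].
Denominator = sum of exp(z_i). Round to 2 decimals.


Denom = e^-3=0.0498 + e^1=2.7183 + e^1=2.7183. Sum = 5.4864, which rounds to 5.49.

5.49


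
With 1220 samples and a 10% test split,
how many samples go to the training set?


Test set = 1220 * 10% = 122. Training set = 1220 - 122 = 1098.

1098


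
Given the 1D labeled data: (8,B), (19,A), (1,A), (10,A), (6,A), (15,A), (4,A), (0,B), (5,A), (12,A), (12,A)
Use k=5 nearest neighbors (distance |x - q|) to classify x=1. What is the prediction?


Distances: |8-1|=7, |19-1|=18, |1-1|=0, |10-1|=9, |6-1|=5, |15-1|=14, |4-1|=3, |0-1|=1, |5-1|=4, |12-1|=11, |12-1|=11. 5 nearest: (1,A), (0,B), (4,A), (5,A), (6,A). Counts: {'A': 4, 'B': 1}. Majority class: A.

A


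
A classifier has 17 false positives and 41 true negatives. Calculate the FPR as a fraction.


FPR = FP / (FP + TN) = 17 / 58 = 17/58.

17/58


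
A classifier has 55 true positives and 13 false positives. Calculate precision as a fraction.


Precision = TP / (TP + FP) = 55 / 68 = 55/68.

55/68


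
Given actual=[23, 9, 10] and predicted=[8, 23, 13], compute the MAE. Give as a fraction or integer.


MAE = (1/3) * (|23-8|=15 + |9-23|=14 + |10-13|=3). Sum = 32. MAE = 32/3.

32/3


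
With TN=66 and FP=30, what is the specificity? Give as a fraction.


Specificity = TN / (TN + FP) = 66 / 96 = 11/16.

11/16


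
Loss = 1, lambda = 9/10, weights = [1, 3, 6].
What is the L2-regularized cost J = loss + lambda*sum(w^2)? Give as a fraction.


L2 sq norm = sum(w^2) = 46. J = 1 + 9/10 * 46 = 212/5.

212/5


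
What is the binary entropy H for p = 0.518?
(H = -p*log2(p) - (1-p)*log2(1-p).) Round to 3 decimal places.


H = -0.518*log2(0.518) - 0.482*log2(0.482) = 0.999.

0.999


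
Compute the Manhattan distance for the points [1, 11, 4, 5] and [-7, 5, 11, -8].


d = sum of absolute differences: |1--7|=8 + |11-5|=6 + |4-11|=7 + |5--8|=13 = 34.

34


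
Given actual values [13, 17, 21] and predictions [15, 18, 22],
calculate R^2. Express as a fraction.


Mean(y) = 17. SS_res = 6. SS_tot = 32. R^2 = 1 - 6/(32) = 13/16.

13/16


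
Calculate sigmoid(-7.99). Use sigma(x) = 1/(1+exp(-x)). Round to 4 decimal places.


sigma(-7.99) = 1/(1+e^(7.99)) = 1/(1+2951.296959) = 1/2952.296959 = 0.0003.

0.0003


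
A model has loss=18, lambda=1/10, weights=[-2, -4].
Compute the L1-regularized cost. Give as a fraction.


L1 norm = sum(|w|) = 6. J = 18 + 1/10 * 6 = 93/5.

93/5


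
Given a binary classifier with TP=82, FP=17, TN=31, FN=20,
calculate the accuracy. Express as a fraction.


Accuracy = (TP + TN) / (TP + TN + FP + FN) = (82 + 31) / 150 = 113/150.

113/150


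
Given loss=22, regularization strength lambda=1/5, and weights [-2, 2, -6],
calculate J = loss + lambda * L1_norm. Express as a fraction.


L1 norm = sum(|w|) = 10. J = 22 + 1/5 * 10 = 24.

24


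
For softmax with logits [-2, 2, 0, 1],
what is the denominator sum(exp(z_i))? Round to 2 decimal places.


Denom = e^-2=0.1353 + e^2=7.3891 + e^0=1.0000 + e^1=2.7183. Sum = 11.2427, which rounds to 11.24.

11.24


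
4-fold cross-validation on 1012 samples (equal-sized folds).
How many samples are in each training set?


Each validation fold has 1012/4 = 253 samples. Training set = 1012 - 253 = 759.

759


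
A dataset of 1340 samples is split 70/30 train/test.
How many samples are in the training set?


Test set = 1340 * 30% = 402. Training set = 1340 - 402 = 938.

938


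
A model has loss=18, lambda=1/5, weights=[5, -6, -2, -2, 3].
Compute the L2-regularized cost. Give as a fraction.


L2 sq norm = sum(w^2) = 78. J = 18 + 1/5 * 78 = 168/5.

168/5


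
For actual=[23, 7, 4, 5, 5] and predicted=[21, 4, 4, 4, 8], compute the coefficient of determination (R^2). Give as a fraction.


Mean(y) = 44/5. SS_res = 23. SS_tot = 1284/5. R^2 = 1 - 23/(1284/5) = 1169/1284.

1169/1284


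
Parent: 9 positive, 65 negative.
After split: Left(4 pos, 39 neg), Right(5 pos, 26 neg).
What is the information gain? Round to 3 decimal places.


H(parent) = 0.5340. H(left) = 0.4465, H(right) = 0.6374. Weighted = (43/74)*0.4465 + (31/74)*0.6374 = 0.5265. IG = 0.5340 - 0.5265 = 0.0075, which rounds to 0.008.

0.008


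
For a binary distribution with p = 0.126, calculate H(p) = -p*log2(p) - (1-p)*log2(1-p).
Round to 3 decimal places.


H = -0.126*log2(0.126) - 0.874*log2(0.874) = 0.546.

0.546


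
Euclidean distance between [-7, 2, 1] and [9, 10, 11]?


d = sqrt(sum of squared differences). (-7-9)^2=256, (2-10)^2=64, (1-11)^2=100. Sum = 420.

sqrt(420)


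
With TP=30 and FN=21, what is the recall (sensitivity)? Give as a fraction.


Recall = TP / (TP + FN) = 30 / 51 = 10/17.

10/17


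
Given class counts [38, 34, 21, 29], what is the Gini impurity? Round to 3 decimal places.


Total = 122. Proportions: 38/122, 34/122, 21/122, 29/122. sum(p_i^2) = 0.2608. Gini = 1 - 0.2608 = 0.7392, which rounds to 0.739.

0.739


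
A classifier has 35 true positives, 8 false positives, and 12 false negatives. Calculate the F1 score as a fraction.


Precision = 35/43 = 35/43. Recall = 35/47 = 35/47. F1 = 2*P*R/(P+R) = 7/9.

7/9


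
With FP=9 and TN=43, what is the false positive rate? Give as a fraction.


FPR = FP / (FP + TN) = 9 / 52 = 9/52.

9/52


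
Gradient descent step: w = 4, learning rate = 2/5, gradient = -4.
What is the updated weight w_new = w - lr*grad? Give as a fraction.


w_new = 4 - 2/5 * -4 = 4 - -8/5 = 28/5.

28/5


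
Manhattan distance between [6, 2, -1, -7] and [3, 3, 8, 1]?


d = sum of absolute differences: |6-3|=3 + |2-3|=1 + |-1-8|=9 + |-7-1|=8 = 21.

21


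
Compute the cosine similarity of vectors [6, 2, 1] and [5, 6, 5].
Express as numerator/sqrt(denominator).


dot = 47. |a|^2 = 41, |b|^2 = 86. cos = 47/sqrt(3526).

47/sqrt(3526)


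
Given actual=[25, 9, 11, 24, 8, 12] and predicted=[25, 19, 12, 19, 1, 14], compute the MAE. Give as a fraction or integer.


MAE = (1/6) * (|25-25|=0 + |9-19|=10 + |11-12|=1 + |24-19|=5 + |8-1|=7 + |12-14|=2). Sum = 25. MAE = 25/6.

25/6


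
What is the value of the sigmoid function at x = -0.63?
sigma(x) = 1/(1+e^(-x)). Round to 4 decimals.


sigma(-0.63) = 1/(1+e^(0.63)) = 1/(1+1.877611) = 1/2.877611 = 0.3475.

0.3475


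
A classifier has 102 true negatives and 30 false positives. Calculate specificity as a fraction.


Specificity = TN / (TN + FP) = 102 / 132 = 17/22.

17/22


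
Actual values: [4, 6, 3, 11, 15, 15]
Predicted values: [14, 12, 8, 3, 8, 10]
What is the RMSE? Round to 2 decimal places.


MSE = 49.8333. RMSE = sqrt(49.8333) = 7.06.

7.06


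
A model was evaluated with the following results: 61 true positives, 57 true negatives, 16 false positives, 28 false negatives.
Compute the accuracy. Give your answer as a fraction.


Accuracy = (TP + TN) / (TP + TN + FP + FN) = (61 + 57) / 162 = 59/81.

59/81


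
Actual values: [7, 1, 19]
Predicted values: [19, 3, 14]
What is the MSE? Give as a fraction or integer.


MSE = (1/3) * ((7-19)^2=144 + (1-3)^2=4 + (19-14)^2=25). Sum = 173. MSE = 173/3.

173/3


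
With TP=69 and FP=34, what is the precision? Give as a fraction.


Precision = TP / (TP + FP) = 69 / 103 = 69/103.

69/103


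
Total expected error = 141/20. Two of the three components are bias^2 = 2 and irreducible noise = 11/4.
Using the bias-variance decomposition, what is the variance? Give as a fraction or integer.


Total error = bias^2 + variance + irreducible noise. So variance = 141/20 - 2 - 11/4 = 23/10.

23/10


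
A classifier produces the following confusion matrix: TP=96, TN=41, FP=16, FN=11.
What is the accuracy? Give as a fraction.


Accuracy = (TP + TN) / (TP + TN + FP + FN) = (96 + 41) / 164 = 137/164.

137/164


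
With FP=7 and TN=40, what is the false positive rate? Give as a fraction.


FPR = FP / (FP + TN) = 7 / 47 = 7/47.

7/47


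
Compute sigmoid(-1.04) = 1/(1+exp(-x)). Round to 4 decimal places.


sigma(-1.04) = 1/(1+e^(1.04)) = 1/(1+2.829217) = 1/3.829217 = 0.2611.

0.2611


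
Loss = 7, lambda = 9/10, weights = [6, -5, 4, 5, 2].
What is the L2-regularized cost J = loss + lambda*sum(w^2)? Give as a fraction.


L2 sq norm = sum(w^2) = 106. J = 7 + 9/10 * 106 = 512/5.

512/5


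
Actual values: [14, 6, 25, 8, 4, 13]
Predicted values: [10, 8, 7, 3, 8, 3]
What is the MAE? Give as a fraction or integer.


MAE = (1/6) * (|14-10|=4 + |6-8|=2 + |25-7|=18 + |8-3|=5 + |4-8|=4 + |13-3|=10). Sum = 43. MAE = 43/6.

43/6


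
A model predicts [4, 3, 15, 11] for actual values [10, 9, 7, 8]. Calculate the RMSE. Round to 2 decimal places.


MSE = 36.2500. RMSE = sqrt(36.2500) = 6.02.

6.02


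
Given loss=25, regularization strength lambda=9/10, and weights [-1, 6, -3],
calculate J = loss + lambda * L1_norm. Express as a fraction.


L1 norm = sum(|w|) = 10. J = 25 + 9/10 * 10 = 34.

34


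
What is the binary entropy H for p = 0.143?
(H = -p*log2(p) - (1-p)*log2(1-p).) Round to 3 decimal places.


H = -0.143*log2(0.143) - 0.857*log2(0.857) = 0.592.

0.592


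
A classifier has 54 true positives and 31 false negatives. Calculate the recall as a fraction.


Recall = TP / (TP + FN) = 54 / 85 = 54/85.

54/85


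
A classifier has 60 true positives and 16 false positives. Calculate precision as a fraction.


Precision = TP / (TP + FP) = 60 / 76 = 15/19.

15/19


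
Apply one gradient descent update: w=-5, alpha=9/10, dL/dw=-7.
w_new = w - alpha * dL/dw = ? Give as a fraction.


w_new = -5 - 9/10 * -7 = -5 - -63/10 = 13/10.

13/10


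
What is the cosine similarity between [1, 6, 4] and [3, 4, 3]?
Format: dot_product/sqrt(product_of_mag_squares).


dot = 39. |a|^2 = 53, |b|^2 = 34. cos = 39/sqrt(1802).

39/sqrt(1802)


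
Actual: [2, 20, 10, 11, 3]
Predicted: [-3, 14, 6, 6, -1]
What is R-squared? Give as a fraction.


Mean(y) = 46/5. SS_res = 118. SS_tot = 1054/5. R^2 = 1 - 118/(1054/5) = 232/527.

232/527


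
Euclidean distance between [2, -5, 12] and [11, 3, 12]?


d = sqrt(sum of squared differences). (2-11)^2=81, (-5-3)^2=64, (12-12)^2=0. Sum = 145.

sqrt(145)


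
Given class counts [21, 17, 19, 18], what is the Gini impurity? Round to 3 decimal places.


Total = 75. Proportions: 21/75, 17/75, 19/75, 18/75. sum(p_i^2) = 0.2516. Gini = 1 - 0.2516 = 0.7484, which rounds to 0.748.

0.748


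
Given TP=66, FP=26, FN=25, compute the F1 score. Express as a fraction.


Precision = 66/92 = 33/46. Recall = 66/91 = 66/91. F1 = 2*P*R/(P+R) = 44/61.

44/61


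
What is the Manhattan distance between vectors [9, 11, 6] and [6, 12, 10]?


d = sum of absolute differences: |9-6|=3 + |11-12|=1 + |6-10|=4 = 8.

8


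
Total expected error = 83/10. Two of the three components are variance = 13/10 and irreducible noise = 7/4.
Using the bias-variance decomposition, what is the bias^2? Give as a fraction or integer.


Total error = bias^2 + variance + irreducible noise. So bias^2 = 83/10 - 13/10 - 7/4 = 21/4.

21/4


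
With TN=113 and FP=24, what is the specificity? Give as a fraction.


Specificity = TN / (TN + FP) = 113 / 137 = 113/137.

113/137


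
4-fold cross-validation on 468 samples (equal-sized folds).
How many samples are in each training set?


Each validation fold has 468/4 = 117 samples. Training set = 468 - 117 = 351.

351


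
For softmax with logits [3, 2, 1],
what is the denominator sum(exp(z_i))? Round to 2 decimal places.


Denom = e^3=20.0855 + e^2=7.3891 + e^1=2.7183. Sum = 30.1929, which rounds to 30.19.

30.19


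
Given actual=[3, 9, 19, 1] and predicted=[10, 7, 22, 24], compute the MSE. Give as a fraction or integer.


MSE = (1/4) * ((3-10)^2=49 + (9-7)^2=4 + (19-22)^2=9 + (1-24)^2=529). Sum = 591. MSE = 591/4.

591/4


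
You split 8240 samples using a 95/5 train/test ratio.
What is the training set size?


Test set = 8240 * 5% = 412. Training set = 8240 - 412 = 7828.

7828


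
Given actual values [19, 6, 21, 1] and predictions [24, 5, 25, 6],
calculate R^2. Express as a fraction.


Mean(y) = 47/4. SS_res = 67. SS_tot = 1147/4. R^2 = 1 - 67/(1147/4) = 879/1147.

879/1147


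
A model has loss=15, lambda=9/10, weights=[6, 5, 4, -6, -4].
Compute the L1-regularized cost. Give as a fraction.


L1 norm = sum(|w|) = 25. J = 15 + 9/10 * 25 = 75/2.

75/2


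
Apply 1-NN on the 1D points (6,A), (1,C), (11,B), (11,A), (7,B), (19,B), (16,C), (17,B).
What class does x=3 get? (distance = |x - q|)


Distances: |6-3|=3, |1-3|=2, |11-3|=8, |11-3|=8, |7-3|=4, |19-3|=16, |16-3|=13, |17-3|=14. 1 nearest: (1,C). Counts: {'C': 1}. Majority class: C.

C


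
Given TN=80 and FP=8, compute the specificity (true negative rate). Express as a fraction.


Specificity = TN / (TN + FP) = 80 / 88 = 10/11.

10/11


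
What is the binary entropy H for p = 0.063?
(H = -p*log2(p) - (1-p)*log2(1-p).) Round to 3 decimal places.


H = -0.063*log2(0.063) - 0.937*log2(0.937) = 0.339.

0.339


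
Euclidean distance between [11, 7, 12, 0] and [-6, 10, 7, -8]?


d = sqrt(sum of squared differences). (11--6)^2=289, (7-10)^2=9, (12-7)^2=25, (0--8)^2=64. Sum = 387.

sqrt(387)


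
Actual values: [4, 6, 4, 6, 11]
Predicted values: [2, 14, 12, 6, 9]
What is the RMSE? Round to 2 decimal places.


MSE = 27.2000. RMSE = sqrt(27.2000) = 5.22.

5.22


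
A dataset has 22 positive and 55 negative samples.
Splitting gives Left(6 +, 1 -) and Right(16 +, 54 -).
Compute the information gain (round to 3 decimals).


H(parent) = 0.8631. H(left) = 0.5917, H(right) = 0.7755. Weighted = (7/77)*0.5917 + (70/77)*0.7755 = 0.7588. IG = 0.8631 - 0.7588 = 0.1043, which rounds to 0.104.

0.104


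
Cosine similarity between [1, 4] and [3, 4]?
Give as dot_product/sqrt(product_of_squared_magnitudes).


dot = 19. |a|^2 = 17, |b|^2 = 25. cos = 19/sqrt(425).

19/sqrt(425)


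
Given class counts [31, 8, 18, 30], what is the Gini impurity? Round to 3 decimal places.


Total = 87. Proportions: 31/87, 8/87, 18/87, 30/87. sum(p_i^2) = 0.2971. Gini = 1 - 0.2971 = 0.7029, which rounds to 0.703.

0.703


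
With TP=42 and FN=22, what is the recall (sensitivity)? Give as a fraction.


Recall = TP / (TP + FN) = 42 / 64 = 21/32.

21/32


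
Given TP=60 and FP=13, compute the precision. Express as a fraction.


Precision = TP / (TP + FP) = 60 / 73 = 60/73.

60/73


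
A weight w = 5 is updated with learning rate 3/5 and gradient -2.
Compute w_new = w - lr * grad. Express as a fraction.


w_new = 5 - 3/5 * -2 = 5 - -6/5 = 31/5.

31/5


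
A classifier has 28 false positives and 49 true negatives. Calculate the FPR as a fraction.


FPR = FP / (FP + TN) = 28 / 77 = 4/11.

4/11


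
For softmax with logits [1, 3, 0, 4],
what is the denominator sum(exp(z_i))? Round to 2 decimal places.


Denom = e^1=2.7183 + e^3=20.0855 + e^0=1.0000 + e^4=54.5982. Sum = 78.4020, which rounds to 78.40.

78.40


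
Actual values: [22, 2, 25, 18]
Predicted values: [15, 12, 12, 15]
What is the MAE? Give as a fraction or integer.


MAE = (1/4) * (|22-15|=7 + |2-12|=10 + |25-12|=13 + |18-15|=3). Sum = 33. MAE = 33/4.

33/4


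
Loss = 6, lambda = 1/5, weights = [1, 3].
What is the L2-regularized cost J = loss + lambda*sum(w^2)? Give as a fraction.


L2 sq norm = sum(w^2) = 10. J = 6 + 1/5 * 10 = 8.

8


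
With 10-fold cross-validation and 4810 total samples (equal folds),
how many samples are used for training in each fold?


Each validation fold has 4810/10 = 481 samples. Training set = 4810 - 481 = 4329.

4329


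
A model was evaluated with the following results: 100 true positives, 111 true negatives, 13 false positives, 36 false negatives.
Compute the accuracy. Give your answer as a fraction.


Accuracy = (TP + TN) / (TP + TN + FP + FN) = (100 + 111) / 260 = 211/260.

211/260


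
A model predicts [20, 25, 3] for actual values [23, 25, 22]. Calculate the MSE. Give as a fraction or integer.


MSE = (1/3) * ((23-20)^2=9 + (25-25)^2=0 + (22-3)^2=361). Sum = 370. MSE = 370/3.

370/3


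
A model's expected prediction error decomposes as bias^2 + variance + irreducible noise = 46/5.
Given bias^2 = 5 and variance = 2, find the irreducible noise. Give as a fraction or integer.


Total error = bias^2 + variance + irreducible noise. So irreducible noise = 46/5 - 5 - 2 = 11/5.

11/5


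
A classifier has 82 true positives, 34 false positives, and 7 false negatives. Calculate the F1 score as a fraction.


Precision = 82/116 = 41/58. Recall = 82/89 = 82/89. F1 = 2*P*R/(P+R) = 4/5.

4/5


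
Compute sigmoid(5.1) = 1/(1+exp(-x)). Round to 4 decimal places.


sigma(5.1) = 1/(1+e^(-5.1)) = 1/(1+0.006097) = 1/1.006097 = 0.9939.

0.9939


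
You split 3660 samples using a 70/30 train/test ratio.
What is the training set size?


Test set = 3660 * 30% = 1098. Training set = 3660 - 1098 = 2562.

2562


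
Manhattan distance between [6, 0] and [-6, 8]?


d = sum of absolute differences: |6--6|=12 + |0-8|=8 = 20.

20


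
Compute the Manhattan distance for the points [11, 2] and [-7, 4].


d = sum of absolute differences: |11--7|=18 + |2-4|=2 = 20.

20


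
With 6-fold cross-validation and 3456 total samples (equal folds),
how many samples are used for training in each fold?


Each validation fold has 3456/6 = 576 samples. Training set = 3456 - 576 = 2880.

2880


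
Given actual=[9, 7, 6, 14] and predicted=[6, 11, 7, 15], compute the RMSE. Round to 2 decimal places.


MSE = 6.7500. RMSE = sqrt(6.7500) = 2.60.

2.60


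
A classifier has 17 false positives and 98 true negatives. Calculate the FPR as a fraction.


FPR = FP / (FP + TN) = 17 / 115 = 17/115.

17/115


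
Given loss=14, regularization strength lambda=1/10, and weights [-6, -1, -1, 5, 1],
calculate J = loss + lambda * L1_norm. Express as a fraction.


L1 norm = sum(|w|) = 14. J = 14 + 1/10 * 14 = 77/5.

77/5
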